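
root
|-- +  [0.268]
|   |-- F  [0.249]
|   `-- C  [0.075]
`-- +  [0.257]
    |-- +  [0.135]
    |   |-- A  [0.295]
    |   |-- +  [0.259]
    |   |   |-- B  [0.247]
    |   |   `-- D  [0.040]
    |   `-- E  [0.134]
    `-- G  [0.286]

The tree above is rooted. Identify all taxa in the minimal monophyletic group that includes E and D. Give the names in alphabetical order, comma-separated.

Tracing E: it sits inside (A,(B,D),E).
Tracing D: it sits inside (B,D).
The smallest clade enclosing both is (A,(B,D),E); the answer is its 4 terminal taxa in alphabetical order.

A, B, D, E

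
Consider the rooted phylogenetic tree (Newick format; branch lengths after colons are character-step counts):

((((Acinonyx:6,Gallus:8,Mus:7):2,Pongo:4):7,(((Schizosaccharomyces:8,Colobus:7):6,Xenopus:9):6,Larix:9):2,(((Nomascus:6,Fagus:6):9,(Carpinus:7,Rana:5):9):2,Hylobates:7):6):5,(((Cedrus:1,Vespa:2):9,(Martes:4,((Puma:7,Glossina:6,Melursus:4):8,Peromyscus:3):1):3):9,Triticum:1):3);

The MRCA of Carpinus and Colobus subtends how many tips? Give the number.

13

The MRCA of Carpinus and Colobus is the node subtending (((Acinonyx,Gallus,Mus),Pongo),(((Schizosaccharomyces,Colobus),Xenopus),Larix),(((Nomascus,Fagus),(Carpinus,Rana)),Hylobates)).
That clade contains 13 terminal taxa: Acinonyx, Carpinus, Colobus, Fagus, Gallus, Hylobates, Larix, Mus, Nomascus, Pongo, Rana, Schizosaccharomyces, Xenopus.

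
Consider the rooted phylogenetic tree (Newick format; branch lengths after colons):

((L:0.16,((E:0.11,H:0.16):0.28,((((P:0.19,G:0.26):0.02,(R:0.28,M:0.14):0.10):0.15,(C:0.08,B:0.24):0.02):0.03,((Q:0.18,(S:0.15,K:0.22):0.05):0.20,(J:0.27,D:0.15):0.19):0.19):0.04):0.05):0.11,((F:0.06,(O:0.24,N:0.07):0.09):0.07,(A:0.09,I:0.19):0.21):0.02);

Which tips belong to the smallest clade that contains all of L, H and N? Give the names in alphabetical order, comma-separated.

Tracing L: it sits inside (L,((E,H),((((P,G),(R,M)),(C,B)),((Q,(S,K)),(J,D))))).
Tracing H: it sits inside (E,H).
Tracing N: it sits inside (O,N).
The smallest clade enclosing all 3 is the whole tree (their MRCA is the root), so the answer is all 19 tips in alphabetical order.

A, B, C, D, E, F, G, H, I, J, K, L, M, N, O, P, Q, R, S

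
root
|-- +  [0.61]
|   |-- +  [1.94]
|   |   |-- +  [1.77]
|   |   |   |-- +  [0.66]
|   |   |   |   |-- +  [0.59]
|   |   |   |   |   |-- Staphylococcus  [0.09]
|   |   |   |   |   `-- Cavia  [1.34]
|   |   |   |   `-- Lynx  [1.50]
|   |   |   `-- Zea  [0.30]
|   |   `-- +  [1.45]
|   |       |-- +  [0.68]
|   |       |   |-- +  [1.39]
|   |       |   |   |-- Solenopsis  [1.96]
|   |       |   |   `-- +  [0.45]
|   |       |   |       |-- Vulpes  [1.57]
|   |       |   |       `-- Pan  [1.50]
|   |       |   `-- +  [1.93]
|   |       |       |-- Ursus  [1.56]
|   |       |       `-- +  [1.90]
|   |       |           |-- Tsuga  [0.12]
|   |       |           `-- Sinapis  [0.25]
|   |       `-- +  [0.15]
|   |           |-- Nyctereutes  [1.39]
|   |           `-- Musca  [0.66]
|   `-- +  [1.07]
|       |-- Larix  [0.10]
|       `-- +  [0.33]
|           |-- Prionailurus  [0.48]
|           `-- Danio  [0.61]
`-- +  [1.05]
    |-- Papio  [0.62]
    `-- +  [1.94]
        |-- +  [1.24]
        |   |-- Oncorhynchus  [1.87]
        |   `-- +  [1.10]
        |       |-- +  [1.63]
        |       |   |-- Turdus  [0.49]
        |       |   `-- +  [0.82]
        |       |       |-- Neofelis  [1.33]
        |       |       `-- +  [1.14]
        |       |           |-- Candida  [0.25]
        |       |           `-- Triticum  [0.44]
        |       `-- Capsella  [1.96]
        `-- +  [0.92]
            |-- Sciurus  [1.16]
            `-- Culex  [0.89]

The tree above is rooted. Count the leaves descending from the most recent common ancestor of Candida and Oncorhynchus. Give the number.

The MRCA of Candida and Oncorhynchus is the node subtending (Oncorhynchus,((Turdus,(Neofelis,(Candida,Triticum))),Capsella)).
That clade contains 6 terminal taxa: Candida, Capsella, Neofelis, Oncorhynchus, Triticum, Turdus.

6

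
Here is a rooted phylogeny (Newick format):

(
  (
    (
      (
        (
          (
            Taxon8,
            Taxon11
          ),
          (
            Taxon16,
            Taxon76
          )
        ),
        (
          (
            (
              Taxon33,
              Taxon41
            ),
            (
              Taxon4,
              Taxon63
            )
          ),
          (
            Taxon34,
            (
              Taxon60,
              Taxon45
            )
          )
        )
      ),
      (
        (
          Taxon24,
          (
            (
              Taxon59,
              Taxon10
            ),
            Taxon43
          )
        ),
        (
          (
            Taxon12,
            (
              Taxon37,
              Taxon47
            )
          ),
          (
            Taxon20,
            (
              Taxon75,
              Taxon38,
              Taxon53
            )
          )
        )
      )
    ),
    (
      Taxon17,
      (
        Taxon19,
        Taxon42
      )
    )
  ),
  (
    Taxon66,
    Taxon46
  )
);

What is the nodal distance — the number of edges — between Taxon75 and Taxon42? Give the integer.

9

The MRCA of Taxon75 and Taxon42 is the node subtending (((((Taxon8,Taxon11),(Taxon16,Taxon76)),(((Taxon33,Taxon41),(Taxon4,Taxon63)),(Taxon34,(Taxon60,Taxon45)))),((Taxon24,((Taxon59,Taxon10),Taxon43)),((Taxon12,(Taxon37,Taxon47)),(Taxon20,(Taxon75,Taxon38,Taxon53))))),(Taxon17,(Taxon19,Taxon42))).
From Taxon75 up to that node: 6 branches. From Taxon42 up to the same node: 3 branches. Total: 6 + 3 = 9.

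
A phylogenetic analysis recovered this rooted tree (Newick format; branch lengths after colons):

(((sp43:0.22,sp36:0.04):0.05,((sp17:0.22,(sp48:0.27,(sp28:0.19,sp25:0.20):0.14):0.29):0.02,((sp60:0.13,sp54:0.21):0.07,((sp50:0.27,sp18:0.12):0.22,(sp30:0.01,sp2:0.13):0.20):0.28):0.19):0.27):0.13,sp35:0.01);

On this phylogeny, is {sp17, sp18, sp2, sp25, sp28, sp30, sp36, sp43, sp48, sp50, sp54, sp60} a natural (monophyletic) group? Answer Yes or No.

Yes

The most recent common ancestor of these taxa subtends ((sp43,sp36),((sp17,(sp48,(sp28,sp25))),((sp60,sp54),((sp50,sp18),(sp30,sp2))))).
That clade has exactly 12 tips — every listed taxon and nothing else — so the group is monophyletic.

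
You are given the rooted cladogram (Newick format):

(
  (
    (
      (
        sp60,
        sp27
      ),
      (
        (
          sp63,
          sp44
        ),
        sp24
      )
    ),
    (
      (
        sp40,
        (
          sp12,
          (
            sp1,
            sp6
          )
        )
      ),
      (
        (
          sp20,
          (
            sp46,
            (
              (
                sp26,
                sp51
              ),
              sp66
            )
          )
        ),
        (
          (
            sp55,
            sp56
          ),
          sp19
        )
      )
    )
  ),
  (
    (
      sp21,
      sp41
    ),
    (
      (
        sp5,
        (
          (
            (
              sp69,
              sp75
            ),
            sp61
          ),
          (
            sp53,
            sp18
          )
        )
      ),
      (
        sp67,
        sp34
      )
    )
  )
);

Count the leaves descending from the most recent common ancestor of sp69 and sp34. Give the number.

The MRCA of sp69 and sp34 is the node subtending ((sp5,(((sp69,sp75),sp61),(sp53,sp18))),(sp67,sp34)).
That clade contains 8 terminal taxa: sp18, sp34, sp5, sp53, sp61, sp67, sp69, sp75.

8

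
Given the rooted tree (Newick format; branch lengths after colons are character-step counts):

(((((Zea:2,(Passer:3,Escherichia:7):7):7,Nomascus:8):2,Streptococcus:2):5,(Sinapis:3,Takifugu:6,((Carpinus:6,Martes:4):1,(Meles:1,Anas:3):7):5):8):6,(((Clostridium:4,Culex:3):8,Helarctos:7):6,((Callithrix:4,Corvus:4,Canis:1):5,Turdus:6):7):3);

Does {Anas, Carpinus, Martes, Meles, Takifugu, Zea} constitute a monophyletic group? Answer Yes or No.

No

The MRCA of the listed taxa subtends ((((Zea,(Passer,Escherichia)),Nomascus),Streptococcus),(Sinapis,Takifugu,((Carpinus,Martes),(Meles,Anas)))).
That clade also contains Escherichia, Nomascus, Passer, Sinapis, Streptococcus, which are not in the proposed group, so the group is not monophyletic.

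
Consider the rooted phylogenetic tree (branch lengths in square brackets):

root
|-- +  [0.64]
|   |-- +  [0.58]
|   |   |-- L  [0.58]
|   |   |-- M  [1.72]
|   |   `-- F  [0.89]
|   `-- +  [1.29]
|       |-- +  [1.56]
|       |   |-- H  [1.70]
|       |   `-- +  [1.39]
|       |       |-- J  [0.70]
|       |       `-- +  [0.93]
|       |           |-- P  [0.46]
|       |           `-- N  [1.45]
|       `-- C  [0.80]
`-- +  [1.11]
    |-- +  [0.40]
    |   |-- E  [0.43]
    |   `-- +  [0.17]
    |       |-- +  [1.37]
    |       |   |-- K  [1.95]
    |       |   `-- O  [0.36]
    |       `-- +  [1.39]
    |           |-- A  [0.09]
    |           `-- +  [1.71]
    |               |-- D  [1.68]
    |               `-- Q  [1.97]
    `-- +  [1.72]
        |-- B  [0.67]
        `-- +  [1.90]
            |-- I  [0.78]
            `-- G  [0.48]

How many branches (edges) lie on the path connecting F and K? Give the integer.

8

The MRCA of F and K is the root of the tree.
From F up to that node: 3 branches. From K up to the same node: 5 branches. Total: 3 + 5 = 8.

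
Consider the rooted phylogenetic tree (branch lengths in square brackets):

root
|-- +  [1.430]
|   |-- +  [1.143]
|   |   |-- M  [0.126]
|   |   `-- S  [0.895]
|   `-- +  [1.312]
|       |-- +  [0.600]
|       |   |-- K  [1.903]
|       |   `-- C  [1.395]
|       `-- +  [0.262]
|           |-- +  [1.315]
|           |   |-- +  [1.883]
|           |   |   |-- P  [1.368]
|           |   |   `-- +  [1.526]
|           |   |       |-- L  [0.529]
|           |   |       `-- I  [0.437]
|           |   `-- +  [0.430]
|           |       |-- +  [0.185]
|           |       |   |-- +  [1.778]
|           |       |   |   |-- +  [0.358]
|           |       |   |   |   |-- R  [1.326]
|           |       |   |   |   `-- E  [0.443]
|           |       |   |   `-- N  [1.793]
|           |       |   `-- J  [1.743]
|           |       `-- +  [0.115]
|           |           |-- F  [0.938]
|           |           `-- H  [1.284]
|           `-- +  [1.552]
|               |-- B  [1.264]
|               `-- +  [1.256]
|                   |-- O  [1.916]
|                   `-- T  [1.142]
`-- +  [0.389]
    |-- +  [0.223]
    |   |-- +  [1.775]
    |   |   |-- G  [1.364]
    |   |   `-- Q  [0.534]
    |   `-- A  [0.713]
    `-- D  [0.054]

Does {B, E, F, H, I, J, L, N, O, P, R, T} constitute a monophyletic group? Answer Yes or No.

Yes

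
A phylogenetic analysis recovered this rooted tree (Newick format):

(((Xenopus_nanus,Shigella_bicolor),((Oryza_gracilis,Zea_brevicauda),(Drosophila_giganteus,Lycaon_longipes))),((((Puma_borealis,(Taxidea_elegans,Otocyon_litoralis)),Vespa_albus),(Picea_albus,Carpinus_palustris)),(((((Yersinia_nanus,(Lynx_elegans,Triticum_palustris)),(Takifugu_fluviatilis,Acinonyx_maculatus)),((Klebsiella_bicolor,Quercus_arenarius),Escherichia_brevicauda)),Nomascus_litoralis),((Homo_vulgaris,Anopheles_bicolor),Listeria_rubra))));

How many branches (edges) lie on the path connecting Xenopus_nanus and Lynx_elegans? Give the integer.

11

The MRCA of Xenopus_nanus and Lynx_elegans is the root of the tree.
From Xenopus_nanus up to that node: 3 branches. From Lynx_elegans up to the same node: 8 branches. Total: 3 + 8 = 11.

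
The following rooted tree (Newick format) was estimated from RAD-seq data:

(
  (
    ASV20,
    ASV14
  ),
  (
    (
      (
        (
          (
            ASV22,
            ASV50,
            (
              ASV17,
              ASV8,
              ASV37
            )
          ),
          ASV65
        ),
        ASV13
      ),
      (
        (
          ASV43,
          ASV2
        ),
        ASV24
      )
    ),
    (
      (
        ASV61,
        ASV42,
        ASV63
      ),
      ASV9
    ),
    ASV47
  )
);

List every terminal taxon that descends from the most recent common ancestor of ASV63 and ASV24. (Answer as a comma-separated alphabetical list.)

Tracing ASV63: it sits inside (ASV61,ASV42,ASV63).
Tracing ASV24: it sits inside ((ASV43,ASV2),ASV24).
The smallest clade enclosing both is (((((ASV22,ASV50,(ASV17,ASV8,ASV37)),ASV65),ASV13),((ASV43,ASV2),ASV24)),((ASV61,ASV42,ASV63),ASV9),ASV47); the answer is its 15 terminal taxa in alphabetical order.

ASV13, ASV17, ASV2, ASV22, ASV24, ASV37, ASV42, ASV43, ASV47, ASV50, ASV61, ASV63, ASV65, ASV8, ASV9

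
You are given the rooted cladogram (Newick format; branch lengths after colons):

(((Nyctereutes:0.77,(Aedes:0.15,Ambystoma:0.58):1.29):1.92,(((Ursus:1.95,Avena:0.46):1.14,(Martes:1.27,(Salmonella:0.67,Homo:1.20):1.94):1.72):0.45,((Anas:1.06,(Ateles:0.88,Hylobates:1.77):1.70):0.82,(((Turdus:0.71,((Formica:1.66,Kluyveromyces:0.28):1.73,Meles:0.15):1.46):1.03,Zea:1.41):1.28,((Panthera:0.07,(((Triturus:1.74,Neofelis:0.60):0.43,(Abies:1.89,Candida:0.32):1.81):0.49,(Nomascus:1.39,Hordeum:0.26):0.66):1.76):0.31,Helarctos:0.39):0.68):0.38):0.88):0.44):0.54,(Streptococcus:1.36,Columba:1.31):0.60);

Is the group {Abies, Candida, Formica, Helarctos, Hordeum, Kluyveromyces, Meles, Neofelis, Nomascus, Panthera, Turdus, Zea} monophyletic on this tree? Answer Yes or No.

No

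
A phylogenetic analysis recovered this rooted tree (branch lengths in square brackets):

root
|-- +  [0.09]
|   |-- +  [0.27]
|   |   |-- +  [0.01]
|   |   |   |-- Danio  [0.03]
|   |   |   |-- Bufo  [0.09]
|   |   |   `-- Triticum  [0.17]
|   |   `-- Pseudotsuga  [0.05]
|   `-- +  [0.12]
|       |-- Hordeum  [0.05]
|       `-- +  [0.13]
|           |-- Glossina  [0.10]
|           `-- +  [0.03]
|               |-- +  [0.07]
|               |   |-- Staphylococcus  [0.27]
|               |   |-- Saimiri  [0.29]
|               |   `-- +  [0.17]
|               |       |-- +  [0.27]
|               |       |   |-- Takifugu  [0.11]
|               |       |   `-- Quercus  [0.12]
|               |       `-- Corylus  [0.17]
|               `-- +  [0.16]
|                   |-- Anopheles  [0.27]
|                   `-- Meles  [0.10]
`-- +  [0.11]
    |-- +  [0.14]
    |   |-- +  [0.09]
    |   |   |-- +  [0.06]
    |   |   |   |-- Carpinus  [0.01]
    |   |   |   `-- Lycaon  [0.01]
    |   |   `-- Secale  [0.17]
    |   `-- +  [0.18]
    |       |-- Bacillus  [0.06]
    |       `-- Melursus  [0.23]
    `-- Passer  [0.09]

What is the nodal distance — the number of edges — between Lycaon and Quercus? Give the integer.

13

The MRCA of Lycaon and Quercus is the root of the tree.
From Lycaon up to that node: 5 branches. From Quercus up to the same node: 8 branches. Total: 5 + 8 = 13.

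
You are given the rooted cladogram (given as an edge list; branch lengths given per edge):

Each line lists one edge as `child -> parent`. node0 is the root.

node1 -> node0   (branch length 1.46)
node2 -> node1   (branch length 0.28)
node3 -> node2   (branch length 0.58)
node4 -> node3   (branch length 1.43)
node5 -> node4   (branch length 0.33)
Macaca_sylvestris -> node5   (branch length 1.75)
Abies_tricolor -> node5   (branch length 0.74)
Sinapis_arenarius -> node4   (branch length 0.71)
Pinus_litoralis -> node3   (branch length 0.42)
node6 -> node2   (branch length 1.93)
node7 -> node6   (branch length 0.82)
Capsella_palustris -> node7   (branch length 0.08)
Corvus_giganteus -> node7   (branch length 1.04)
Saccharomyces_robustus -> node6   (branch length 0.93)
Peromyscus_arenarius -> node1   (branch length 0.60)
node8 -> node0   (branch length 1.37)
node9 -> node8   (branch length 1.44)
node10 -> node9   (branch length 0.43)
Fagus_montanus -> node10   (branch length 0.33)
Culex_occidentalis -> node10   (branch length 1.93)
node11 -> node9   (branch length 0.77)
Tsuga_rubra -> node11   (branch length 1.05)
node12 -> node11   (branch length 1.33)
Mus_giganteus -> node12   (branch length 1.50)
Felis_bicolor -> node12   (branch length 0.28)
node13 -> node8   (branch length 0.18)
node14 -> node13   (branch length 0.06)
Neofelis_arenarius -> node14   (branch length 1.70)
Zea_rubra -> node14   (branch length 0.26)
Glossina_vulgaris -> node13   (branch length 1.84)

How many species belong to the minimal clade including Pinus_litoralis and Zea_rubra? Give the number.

16

The MRCA of Pinus_litoralis and Zea_rubra is the root, so the clade is the entire tree.
That clade contains 16 terminal taxa: Abies_tricolor, Capsella_palustris, Corvus_giganteus, Culex_occidentalis, Fagus_montanus, Felis_bicolor, Glossina_vulgaris, Macaca_sylvestris, Mus_giganteus, Neofelis_arenarius, Peromyscus_arenarius, Pinus_litoralis, Saccharomyces_robustus, Sinapis_arenarius, Tsuga_rubra, Zea_rubra.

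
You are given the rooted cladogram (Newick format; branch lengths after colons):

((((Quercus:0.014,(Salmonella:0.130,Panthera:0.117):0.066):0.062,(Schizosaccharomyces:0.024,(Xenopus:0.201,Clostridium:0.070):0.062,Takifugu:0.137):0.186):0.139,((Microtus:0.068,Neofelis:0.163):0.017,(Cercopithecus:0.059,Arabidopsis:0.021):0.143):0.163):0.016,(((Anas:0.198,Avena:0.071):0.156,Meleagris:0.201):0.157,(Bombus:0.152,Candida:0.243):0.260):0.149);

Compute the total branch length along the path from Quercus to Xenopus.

0.525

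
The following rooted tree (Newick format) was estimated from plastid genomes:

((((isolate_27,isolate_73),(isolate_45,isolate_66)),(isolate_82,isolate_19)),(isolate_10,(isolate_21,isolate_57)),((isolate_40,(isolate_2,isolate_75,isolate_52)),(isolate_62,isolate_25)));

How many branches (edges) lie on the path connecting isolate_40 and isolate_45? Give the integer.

The MRCA of isolate_40 and isolate_45 is the root of the tree.
From isolate_40 up to that node: 3 branches. From isolate_45 up to the same node: 4 branches. Total: 3 + 4 = 7.

7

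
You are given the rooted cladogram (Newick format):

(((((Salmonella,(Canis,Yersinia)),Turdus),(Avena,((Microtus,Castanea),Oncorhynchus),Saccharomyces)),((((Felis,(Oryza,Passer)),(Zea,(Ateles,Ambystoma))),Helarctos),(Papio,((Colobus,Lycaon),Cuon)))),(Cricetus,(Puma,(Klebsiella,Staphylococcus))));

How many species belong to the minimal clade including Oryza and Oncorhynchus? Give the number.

20

The MRCA of Oryza and Oncorhynchus is the node subtending ((((Salmonella,(Canis,Yersinia)),Turdus),(Avena,((Microtus,Castanea),Oncorhynchus),Saccharomyces)),((((Felis,(Oryza,Passer)),(Zea,(Ateles,Ambystoma))),Helarctos),(Papio,((Colobus,Lycaon),Cuon)))).
That clade contains 20 terminal taxa: Ambystoma, Ateles, Avena, Canis, Castanea, Colobus, Cuon, Felis, Helarctos, Lycaon, Microtus, Oncorhynchus, Oryza, Papio, Passer, Saccharomyces, Salmonella, Turdus, Yersinia, Zea.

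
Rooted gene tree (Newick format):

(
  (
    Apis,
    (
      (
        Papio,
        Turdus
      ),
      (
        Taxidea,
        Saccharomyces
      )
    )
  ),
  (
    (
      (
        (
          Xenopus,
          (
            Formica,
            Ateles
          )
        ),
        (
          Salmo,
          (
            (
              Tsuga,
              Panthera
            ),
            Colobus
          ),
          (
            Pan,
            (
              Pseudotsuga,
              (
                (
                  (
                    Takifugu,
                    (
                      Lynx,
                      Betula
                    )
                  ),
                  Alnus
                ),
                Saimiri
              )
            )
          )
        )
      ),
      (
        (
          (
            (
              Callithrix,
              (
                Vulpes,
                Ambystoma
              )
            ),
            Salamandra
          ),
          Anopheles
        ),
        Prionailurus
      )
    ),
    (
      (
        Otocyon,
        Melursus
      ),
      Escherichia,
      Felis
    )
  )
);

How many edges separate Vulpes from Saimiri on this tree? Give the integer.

The MRCA of Vulpes and Saimiri is the node subtending (((Xenopus,(Formica,Ateles)),(Salmo,((Tsuga,Panthera),Colobus),(Pan,(Pseudotsuga,(((Takifugu,(Lynx,Betula)),Alnus),Saimiri))))),((((Callithrix,(Vulpes,Ambystoma)),Salamandra),Anopheles),Prionailurus)).
From Vulpes up to that node: 6 branches. From Saimiri up to the same node: 6 branches. Total: 6 + 6 = 12.

12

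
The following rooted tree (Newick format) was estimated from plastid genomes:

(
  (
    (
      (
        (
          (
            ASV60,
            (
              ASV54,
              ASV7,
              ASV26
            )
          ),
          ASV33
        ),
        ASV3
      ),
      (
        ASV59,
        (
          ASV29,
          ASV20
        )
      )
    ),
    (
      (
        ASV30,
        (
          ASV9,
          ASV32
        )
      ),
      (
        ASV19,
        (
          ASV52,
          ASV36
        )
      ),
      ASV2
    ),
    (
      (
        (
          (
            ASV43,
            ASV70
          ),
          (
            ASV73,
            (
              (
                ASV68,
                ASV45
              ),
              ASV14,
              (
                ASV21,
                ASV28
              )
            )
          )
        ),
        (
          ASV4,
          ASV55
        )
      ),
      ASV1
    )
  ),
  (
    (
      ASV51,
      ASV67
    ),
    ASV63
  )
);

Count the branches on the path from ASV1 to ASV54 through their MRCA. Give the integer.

The MRCA of ASV1 and ASV54 is the node subtending (((((ASV60,(ASV54,ASV7,ASV26)),ASV33),ASV3),(ASV59,(ASV29,ASV20))),((ASV30,(ASV9,ASV32)),(ASV19,(ASV52,ASV36)),ASV2),((((ASV43,ASV70),(ASV73,((ASV68,ASV45),ASV14,(ASV21,ASV28)))),(ASV4,ASV55)),ASV1)).
From ASV1 up to that node: 2 branches. From ASV54 up to the same node: 6 branches. Total: 2 + 6 = 8.

8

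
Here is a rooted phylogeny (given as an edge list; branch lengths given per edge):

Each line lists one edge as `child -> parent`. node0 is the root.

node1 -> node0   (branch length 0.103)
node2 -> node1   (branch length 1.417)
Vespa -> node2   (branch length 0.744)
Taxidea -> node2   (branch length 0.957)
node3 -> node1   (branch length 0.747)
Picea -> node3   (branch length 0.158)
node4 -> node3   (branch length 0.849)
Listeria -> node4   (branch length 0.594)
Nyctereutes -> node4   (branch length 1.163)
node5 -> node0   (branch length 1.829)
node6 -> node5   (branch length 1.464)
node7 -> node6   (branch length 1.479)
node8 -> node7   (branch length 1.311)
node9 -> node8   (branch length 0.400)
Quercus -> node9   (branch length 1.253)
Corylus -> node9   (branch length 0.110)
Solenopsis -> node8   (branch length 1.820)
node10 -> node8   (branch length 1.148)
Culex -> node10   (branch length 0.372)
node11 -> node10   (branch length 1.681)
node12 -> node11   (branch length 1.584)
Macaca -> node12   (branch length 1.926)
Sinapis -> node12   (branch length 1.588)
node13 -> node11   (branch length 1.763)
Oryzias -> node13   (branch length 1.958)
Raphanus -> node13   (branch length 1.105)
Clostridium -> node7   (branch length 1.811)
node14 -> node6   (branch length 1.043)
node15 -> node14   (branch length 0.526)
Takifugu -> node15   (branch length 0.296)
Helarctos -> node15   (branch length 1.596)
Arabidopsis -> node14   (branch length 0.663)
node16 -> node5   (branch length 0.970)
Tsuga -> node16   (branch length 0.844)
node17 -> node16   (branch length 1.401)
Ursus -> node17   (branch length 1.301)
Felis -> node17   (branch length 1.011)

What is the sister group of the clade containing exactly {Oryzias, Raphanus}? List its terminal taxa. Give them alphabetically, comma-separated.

Macaca, Sinapis

The clade containing exactly {Oryzias, Raphanus} attaches to the tree at the node subtending ((Macaca,Sinapis),(Oryzias,Raphanus)).
The other lineage descending from that same node — the sister group — is (Macaca,Sinapis); its 2 tips in alphabetical order are the answer.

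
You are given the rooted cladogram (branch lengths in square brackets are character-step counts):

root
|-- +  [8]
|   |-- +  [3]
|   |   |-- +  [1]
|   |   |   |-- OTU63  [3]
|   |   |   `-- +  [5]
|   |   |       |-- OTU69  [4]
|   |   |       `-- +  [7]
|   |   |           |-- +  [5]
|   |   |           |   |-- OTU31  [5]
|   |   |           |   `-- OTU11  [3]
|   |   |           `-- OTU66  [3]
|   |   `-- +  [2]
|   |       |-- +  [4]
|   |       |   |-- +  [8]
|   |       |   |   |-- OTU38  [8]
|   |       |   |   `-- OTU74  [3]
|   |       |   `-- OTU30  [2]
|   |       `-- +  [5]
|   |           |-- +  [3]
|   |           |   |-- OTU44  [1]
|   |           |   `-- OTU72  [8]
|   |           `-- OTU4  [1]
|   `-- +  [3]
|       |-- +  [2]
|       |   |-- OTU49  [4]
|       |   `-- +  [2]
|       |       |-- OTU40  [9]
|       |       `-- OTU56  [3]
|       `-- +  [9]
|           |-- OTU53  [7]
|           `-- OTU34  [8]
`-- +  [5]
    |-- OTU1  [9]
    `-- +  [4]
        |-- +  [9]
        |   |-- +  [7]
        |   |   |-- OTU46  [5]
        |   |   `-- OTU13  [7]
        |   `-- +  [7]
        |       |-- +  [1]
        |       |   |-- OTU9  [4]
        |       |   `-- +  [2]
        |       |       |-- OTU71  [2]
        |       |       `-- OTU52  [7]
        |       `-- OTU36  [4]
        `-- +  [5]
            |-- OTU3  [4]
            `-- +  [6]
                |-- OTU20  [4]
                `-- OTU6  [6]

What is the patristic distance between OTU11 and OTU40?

The path runs OTU11 → … → MRCA → … → OTU40; the MRCA is the node subtending (((OTU63,(OTU69,((OTU31,OTU11),OTU66))),(((OTU38,OTU74),OTU30),((OTU44,OTU72),OTU4))),((OTU49,(OTU40,OTU56)),(OTU53,OTU34))).
Branch lengths along that path: 3 + 5 + 7 + 5 + 1 + 3 + 3 + 2 + 2 + 9 = 40.

40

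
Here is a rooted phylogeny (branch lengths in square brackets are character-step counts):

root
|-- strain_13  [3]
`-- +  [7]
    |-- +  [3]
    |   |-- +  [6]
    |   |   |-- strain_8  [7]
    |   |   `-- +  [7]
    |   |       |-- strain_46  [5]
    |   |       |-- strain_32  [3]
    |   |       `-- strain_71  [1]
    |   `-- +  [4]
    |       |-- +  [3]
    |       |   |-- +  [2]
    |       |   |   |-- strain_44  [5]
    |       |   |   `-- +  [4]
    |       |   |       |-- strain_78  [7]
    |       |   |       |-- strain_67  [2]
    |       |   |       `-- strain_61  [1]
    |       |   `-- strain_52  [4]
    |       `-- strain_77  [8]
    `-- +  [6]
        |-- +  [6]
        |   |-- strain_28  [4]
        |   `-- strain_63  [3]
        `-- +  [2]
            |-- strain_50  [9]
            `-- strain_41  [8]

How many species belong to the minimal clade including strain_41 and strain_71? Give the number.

14

The MRCA of strain_41 and strain_71 is the node subtending (((strain_8,(strain_46,strain_32,strain_71)),(((strain_44,(strain_78,strain_67,strain_61)),strain_52),strain_77)),((strain_28,strain_63),(strain_50,strain_41))).
That clade contains 14 terminal taxa: strain_28, strain_32, strain_41, strain_44, strain_46, strain_50, strain_52, strain_61, strain_63, strain_67, strain_71, strain_77, strain_78, strain_8.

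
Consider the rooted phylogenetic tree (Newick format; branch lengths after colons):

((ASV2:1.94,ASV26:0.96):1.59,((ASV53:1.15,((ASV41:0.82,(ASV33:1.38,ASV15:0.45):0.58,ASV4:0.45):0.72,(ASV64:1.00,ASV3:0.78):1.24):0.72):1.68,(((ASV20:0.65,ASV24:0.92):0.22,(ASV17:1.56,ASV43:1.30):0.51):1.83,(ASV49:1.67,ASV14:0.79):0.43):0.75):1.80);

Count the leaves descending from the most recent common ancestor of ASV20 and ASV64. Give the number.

13

The MRCA of ASV20 and ASV64 is the node subtending ((ASV53,((ASV41,(ASV33,ASV15),ASV4),(ASV64,ASV3))),(((ASV20,ASV24),(ASV17,ASV43)),(ASV49,ASV14))).
That clade contains 13 terminal taxa: ASV14, ASV15, ASV17, ASV20, ASV24, ASV3, ASV33, ASV4, ASV41, ASV43, ASV49, ASV53, ASV64.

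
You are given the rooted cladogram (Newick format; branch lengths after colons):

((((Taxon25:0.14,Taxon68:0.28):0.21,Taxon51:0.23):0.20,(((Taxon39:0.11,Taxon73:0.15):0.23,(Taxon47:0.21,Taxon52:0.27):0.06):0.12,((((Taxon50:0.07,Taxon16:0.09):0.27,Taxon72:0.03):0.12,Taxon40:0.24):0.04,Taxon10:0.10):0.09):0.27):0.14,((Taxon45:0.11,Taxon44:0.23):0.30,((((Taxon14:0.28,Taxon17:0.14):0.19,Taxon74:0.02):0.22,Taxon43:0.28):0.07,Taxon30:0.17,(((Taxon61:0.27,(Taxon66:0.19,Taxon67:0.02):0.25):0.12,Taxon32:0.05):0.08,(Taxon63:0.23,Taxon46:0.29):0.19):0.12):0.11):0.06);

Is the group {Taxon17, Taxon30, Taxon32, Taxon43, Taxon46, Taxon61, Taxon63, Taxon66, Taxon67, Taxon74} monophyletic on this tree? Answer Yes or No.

No

The MRCA of the listed taxa subtends ((((Taxon14,Taxon17),Taxon74),Taxon43),Taxon30,(((Taxon61,(Taxon66,Taxon67)),Taxon32),(Taxon63,Taxon46))).
That clade also contains Taxon14, which is not in the proposed group, so the group is not monophyletic.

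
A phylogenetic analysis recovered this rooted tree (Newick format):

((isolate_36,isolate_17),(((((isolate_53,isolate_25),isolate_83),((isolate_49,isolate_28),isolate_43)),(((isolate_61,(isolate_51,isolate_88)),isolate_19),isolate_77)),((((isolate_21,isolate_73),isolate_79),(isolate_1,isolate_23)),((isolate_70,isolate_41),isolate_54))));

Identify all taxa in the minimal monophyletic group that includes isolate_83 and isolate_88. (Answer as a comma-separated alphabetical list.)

Tracing isolate_83: it sits inside ((isolate_53,isolate_25),isolate_83).
Tracing isolate_88: it sits inside (isolate_51,isolate_88).
The smallest clade enclosing both is ((((isolate_53,isolate_25),isolate_83),((isolate_49,isolate_28),isolate_43)),(((isolate_61,(isolate_51,isolate_88)),isolate_19),isolate_77)); the answer is its 11 terminal taxa in alphabetical order.

isolate_19, isolate_25, isolate_28, isolate_43, isolate_49, isolate_51, isolate_53, isolate_61, isolate_77, isolate_83, isolate_88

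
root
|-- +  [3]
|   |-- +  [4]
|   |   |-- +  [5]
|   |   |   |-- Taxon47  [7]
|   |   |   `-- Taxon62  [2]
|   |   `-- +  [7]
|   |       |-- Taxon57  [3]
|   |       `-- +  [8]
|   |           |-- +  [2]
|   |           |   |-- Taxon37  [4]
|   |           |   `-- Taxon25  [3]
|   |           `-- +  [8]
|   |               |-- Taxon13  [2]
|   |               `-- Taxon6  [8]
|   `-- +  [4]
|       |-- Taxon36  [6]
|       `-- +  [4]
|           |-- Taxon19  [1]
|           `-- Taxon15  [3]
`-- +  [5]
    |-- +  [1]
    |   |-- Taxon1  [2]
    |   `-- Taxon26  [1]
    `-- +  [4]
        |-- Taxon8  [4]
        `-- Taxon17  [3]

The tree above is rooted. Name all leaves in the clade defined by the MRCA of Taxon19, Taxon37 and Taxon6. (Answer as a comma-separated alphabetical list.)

Tracing Taxon19: it sits inside (Taxon19,Taxon15).
Tracing Taxon37: it sits inside (Taxon37,Taxon25).
Tracing Taxon6: it sits inside (Taxon13,Taxon6).
The smallest clade enclosing all 3 is (((Taxon47,Taxon62),(Taxon57,((Taxon37,Taxon25),(Taxon13,Taxon6)))),(Taxon36,(Taxon19,Taxon15))); the answer is its 10 terminal taxa in alphabetical order.

Taxon13, Taxon15, Taxon19, Taxon25, Taxon36, Taxon37, Taxon47, Taxon57, Taxon6, Taxon62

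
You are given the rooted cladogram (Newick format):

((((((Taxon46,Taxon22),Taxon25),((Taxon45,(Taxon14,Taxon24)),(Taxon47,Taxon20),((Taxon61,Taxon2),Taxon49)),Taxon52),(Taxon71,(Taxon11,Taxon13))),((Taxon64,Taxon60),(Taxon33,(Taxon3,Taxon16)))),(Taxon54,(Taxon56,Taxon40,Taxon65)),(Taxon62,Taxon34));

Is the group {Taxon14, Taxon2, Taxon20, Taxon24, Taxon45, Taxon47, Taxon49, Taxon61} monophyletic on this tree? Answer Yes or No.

The most recent common ancestor of these taxa subtends ((Taxon45,(Taxon14,Taxon24)),(Taxon47,Taxon20),((Taxon61,Taxon2),Taxon49)).
That clade has exactly 8 tips — every listed taxon and nothing else — so the group is monophyletic.

Yes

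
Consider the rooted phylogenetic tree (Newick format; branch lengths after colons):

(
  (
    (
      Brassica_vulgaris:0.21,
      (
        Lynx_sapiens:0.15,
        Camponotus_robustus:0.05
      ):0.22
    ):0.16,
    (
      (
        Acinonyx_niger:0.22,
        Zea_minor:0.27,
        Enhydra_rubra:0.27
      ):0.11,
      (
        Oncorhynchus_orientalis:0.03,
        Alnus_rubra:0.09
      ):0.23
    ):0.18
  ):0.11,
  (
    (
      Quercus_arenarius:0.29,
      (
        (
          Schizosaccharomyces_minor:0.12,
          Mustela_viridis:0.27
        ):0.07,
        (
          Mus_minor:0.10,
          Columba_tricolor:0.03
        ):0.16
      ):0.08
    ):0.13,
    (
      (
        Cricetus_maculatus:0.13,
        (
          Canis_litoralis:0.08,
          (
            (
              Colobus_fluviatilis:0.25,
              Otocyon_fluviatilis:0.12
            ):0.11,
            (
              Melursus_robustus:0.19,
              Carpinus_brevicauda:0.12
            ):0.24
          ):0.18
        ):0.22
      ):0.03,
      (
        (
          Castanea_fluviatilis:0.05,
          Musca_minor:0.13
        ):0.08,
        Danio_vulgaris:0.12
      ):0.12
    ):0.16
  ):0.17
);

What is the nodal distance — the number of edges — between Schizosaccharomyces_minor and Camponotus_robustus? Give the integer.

The MRCA of Schizosaccharomyces_minor and Camponotus_robustus is the root of the tree.
From Schizosaccharomyces_minor up to that node: 5 branches. From Camponotus_robustus up to the same node: 4 branches. Total: 5 + 4 = 9.

9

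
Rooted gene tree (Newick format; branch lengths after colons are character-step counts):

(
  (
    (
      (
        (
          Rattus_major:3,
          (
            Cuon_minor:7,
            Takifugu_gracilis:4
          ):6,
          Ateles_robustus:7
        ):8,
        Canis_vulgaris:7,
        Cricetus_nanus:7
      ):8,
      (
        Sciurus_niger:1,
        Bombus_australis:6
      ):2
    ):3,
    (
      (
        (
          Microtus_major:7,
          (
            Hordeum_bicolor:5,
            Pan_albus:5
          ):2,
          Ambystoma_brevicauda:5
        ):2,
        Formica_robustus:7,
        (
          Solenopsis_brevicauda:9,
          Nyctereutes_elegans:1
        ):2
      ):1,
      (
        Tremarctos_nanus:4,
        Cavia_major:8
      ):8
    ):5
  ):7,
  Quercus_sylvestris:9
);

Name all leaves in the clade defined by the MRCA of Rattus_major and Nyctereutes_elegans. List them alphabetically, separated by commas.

Ambystoma_brevicauda, Ateles_robustus, Bombus_australis, Canis_vulgaris, Cavia_major, Cricetus_nanus, Cuon_minor, Formica_robustus, Hordeum_bicolor, Microtus_major, Nyctereutes_elegans, Pan_albus, Rattus_major, Sciurus_niger, Solenopsis_brevicauda, Takifugu_gracilis, Tremarctos_nanus

Tracing Rattus_major: it sits inside (Rattus_major,(Cuon_minor,Takifugu_gracilis),Ateles_robustus).
Tracing Nyctereutes_elegans: it sits inside (Solenopsis_brevicauda,Nyctereutes_elegans).
The smallest clade enclosing both is ((((Rattus_major,(Cuon_minor,Takifugu_gracilis),Ateles_robustus),Canis_vulgaris,Cricetus_nanus),(Sciurus_niger,Bombus_australis)),(((Microtus_major,(Hordeum_bicolor,Pan_albus),Ambystoma_brevicauda),Formica_robustus,(Solenopsis_brevicauda,Nyctereutes_elegans)),(Tremarctos_nanus,Cavia_major))); the answer is its 17 terminal taxa in alphabetical order.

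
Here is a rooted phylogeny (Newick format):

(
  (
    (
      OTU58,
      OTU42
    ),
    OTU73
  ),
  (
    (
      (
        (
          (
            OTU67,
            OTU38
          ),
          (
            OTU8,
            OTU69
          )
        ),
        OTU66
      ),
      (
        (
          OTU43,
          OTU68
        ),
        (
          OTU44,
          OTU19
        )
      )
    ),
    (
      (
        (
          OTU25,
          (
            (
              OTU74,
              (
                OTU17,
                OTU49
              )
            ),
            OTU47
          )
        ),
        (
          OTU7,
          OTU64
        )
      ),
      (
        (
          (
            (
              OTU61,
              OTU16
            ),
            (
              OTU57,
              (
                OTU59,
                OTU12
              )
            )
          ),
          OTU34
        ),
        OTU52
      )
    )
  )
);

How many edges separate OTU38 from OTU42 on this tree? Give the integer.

9

The MRCA of OTU38 and OTU42 is the root of the tree.
From OTU38 up to that node: 6 branches. From OTU42 up to the same node: 3 branches. Total: 6 + 3 = 9.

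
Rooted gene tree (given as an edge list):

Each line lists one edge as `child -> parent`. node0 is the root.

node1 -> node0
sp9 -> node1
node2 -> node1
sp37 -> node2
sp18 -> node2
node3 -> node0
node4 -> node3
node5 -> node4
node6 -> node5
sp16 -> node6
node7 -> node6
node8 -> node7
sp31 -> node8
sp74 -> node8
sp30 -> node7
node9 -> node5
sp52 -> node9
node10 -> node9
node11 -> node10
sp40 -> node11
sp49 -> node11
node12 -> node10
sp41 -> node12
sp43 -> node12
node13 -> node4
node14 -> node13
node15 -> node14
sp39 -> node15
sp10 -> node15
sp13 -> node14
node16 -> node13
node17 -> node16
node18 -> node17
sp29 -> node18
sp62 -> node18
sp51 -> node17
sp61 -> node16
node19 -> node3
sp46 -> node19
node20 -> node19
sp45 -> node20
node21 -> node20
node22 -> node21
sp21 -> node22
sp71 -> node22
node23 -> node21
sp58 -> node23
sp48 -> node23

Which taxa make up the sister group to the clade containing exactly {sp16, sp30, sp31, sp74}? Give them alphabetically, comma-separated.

sp40, sp41, sp43, sp49, sp52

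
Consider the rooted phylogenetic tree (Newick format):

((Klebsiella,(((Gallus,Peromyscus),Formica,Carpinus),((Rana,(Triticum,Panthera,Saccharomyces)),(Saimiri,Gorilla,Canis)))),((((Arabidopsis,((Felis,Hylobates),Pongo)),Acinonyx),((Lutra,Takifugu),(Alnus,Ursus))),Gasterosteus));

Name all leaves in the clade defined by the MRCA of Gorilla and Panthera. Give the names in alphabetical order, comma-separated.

Canis, Gorilla, Panthera, Rana, Saccharomyces, Saimiri, Triticum

Tracing Gorilla: it sits inside (Saimiri,Gorilla,Canis).
Tracing Panthera: it sits inside (Triticum,Panthera,Saccharomyces).
The smallest clade enclosing both is ((Rana,(Triticum,Panthera,Saccharomyces)),(Saimiri,Gorilla,Canis)); the answer is its 7 terminal taxa in alphabetical order.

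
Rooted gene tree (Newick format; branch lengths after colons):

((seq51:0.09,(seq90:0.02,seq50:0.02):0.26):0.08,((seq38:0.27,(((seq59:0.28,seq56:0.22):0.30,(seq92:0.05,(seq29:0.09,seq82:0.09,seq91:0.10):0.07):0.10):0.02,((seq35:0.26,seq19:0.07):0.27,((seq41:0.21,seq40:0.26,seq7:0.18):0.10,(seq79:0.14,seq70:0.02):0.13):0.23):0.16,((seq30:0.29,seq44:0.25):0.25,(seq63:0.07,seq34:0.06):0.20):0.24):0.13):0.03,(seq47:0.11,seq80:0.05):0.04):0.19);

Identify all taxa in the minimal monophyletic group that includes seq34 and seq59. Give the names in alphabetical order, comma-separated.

Tracing seq34: it sits inside (seq63,seq34).
Tracing seq59: it sits inside (seq59,seq56).
The smallest clade enclosing both is (((seq59,seq56),(seq92,(seq29,seq82,seq91))),((seq35,seq19),((seq41,seq40,seq7),(seq79,seq70))),((seq30,seq44),(seq63,seq34))); the answer is its 17 terminal taxa in alphabetical order.

seq19, seq29, seq30, seq34, seq35, seq40, seq41, seq44, seq56, seq59, seq63, seq7, seq70, seq79, seq82, seq91, seq92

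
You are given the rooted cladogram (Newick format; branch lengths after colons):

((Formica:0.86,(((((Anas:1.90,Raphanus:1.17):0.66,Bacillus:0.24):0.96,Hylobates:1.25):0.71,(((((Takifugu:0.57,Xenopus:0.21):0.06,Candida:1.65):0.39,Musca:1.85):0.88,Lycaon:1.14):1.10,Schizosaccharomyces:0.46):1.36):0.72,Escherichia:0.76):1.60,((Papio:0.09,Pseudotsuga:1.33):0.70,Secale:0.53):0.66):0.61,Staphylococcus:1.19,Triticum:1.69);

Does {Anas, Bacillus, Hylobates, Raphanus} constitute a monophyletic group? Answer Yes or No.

The most recent common ancestor of these taxa subtends (((Anas,Raphanus),Bacillus),Hylobates).
That clade has exactly 4 tips — every listed taxon and nothing else — so the group is monophyletic.

Yes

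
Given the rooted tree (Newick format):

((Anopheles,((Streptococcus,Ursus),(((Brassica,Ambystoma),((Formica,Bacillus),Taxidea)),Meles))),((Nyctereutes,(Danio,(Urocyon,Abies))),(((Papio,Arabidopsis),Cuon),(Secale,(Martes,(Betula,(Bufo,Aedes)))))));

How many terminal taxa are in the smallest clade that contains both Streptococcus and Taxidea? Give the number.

The MRCA of Streptococcus and Taxidea is the node subtending ((Streptococcus,Ursus),(((Brassica,Ambystoma),((Formica,Bacillus),Taxidea)),Meles)).
That clade contains 8 terminal taxa: Ambystoma, Bacillus, Brassica, Formica, Meles, Streptococcus, Taxidea, Ursus.

8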